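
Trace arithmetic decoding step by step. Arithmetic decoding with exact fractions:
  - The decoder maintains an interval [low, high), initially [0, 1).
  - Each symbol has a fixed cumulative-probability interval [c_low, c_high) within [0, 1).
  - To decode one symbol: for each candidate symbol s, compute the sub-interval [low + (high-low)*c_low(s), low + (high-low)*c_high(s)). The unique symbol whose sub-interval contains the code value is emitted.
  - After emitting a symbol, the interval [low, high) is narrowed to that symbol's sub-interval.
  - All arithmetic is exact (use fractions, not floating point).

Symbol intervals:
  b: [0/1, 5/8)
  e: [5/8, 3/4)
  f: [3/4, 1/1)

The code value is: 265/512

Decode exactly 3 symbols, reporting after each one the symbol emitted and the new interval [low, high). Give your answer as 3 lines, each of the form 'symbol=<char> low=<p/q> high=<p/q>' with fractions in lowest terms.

Answer: symbol=b low=0/1 high=5/8
symbol=f low=15/32 high=5/8
symbol=b low=15/32 high=145/256

Derivation:
Step 1: interval [0/1, 1/1), width = 1/1 - 0/1 = 1/1
  'b': [0/1 + 1/1*0/1, 0/1 + 1/1*5/8) = [0/1, 5/8) <- contains code 265/512
  'e': [0/1 + 1/1*5/8, 0/1 + 1/1*3/4) = [5/8, 3/4)
  'f': [0/1 + 1/1*3/4, 0/1 + 1/1*1/1) = [3/4, 1/1)
  emit 'b', narrow to [0/1, 5/8)
Step 2: interval [0/1, 5/8), width = 5/8 - 0/1 = 5/8
  'b': [0/1 + 5/8*0/1, 0/1 + 5/8*5/8) = [0/1, 25/64)
  'e': [0/1 + 5/8*5/8, 0/1 + 5/8*3/4) = [25/64, 15/32)
  'f': [0/1 + 5/8*3/4, 0/1 + 5/8*1/1) = [15/32, 5/8) <- contains code 265/512
  emit 'f', narrow to [15/32, 5/8)
Step 3: interval [15/32, 5/8), width = 5/8 - 15/32 = 5/32
  'b': [15/32 + 5/32*0/1, 15/32 + 5/32*5/8) = [15/32, 145/256) <- contains code 265/512
  'e': [15/32 + 5/32*5/8, 15/32 + 5/32*3/4) = [145/256, 75/128)
  'f': [15/32 + 5/32*3/4, 15/32 + 5/32*1/1) = [75/128, 5/8)
  emit 'b', narrow to [15/32, 145/256)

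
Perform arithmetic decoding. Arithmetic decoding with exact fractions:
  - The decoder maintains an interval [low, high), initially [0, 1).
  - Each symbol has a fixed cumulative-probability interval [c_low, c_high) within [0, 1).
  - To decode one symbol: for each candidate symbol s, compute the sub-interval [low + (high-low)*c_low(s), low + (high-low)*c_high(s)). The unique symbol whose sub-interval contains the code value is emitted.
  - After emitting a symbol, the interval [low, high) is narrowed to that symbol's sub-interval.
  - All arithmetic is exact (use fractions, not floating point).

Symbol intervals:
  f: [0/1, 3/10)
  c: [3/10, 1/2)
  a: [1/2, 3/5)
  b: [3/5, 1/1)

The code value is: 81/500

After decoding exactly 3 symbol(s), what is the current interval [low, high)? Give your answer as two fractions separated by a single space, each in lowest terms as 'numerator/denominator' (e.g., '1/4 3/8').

Step 1: interval [0/1, 1/1), width = 1/1 - 0/1 = 1/1
  'f': [0/1 + 1/1*0/1, 0/1 + 1/1*3/10) = [0/1, 3/10) <- contains code 81/500
  'c': [0/1 + 1/1*3/10, 0/1 + 1/1*1/2) = [3/10, 1/2)
  'a': [0/1 + 1/1*1/2, 0/1 + 1/1*3/5) = [1/2, 3/5)
  'b': [0/1 + 1/1*3/5, 0/1 + 1/1*1/1) = [3/5, 1/1)
  emit 'f', narrow to [0/1, 3/10)
Step 2: interval [0/1, 3/10), width = 3/10 - 0/1 = 3/10
  'f': [0/1 + 3/10*0/1, 0/1 + 3/10*3/10) = [0/1, 9/100)
  'c': [0/1 + 3/10*3/10, 0/1 + 3/10*1/2) = [9/100, 3/20)
  'a': [0/1 + 3/10*1/2, 0/1 + 3/10*3/5) = [3/20, 9/50) <- contains code 81/500
  'b': [0/1 + 3/10*3/5, 0/1 + 3/10*1/1) = [9/50, 3/10)
  emit 'a', narrow to [3/20, 9/50)
Step 3: interval [3/20, 9/50), width = 9/50 - 3/20 = 3/100
  'f': [3/20 + 3/100*0/1, 3/20 + 3/100*3/10) = [3/20, 159/1000)
  'c': [3/20 + 3/100*3/10, 3/20 + 3/100*1/2) = [159/1000, 33/200) <- contains code 81/500
  'a': [3/20 + 3/100*1/2, 3/20 + 3/100*3/5) = [33/200, 21/125)
  'b': [3/20 + 3/100*3/5, 3/20 + 3/100*1/1) = [21/125, 9/50)
  emit 'c', narrow to [159/1000, 33/200)

Answer: 159/1000 33/200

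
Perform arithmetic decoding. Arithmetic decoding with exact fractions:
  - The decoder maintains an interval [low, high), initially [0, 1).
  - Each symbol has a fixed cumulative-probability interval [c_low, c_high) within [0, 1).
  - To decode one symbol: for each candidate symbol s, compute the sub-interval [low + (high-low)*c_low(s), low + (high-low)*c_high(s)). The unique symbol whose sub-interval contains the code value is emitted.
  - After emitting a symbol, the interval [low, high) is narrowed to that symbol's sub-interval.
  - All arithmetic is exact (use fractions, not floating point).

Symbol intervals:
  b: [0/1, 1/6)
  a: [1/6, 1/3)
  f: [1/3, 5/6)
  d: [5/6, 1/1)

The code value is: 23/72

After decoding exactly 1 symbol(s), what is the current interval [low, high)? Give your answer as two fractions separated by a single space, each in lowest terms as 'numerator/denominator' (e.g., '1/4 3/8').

Step 1: interval [0/1, 1/1), width = 1/1 - 0/1 = 1/1
  'b': [0/1 + 1/1*0/1, 0/1 + 1/1*1/6) = [0/1, 1/6)
  'a': [0/1 + 1/1*1/6, 0/1 + 1/1*1/3) = [1/6, 1/3) <- contains code 23/72
  'f': [0/1 + 1/1*1/3, 0/1 + 1/1*5/6) = [1/3, 5/6)
  'd': [0/1 + 1/1*5/6, 0/1 + 1/1*1/1) = [5/6, 1/1)
  emit 'a', narrow to [1/6, 1/3)

Answer: 1/6 1/3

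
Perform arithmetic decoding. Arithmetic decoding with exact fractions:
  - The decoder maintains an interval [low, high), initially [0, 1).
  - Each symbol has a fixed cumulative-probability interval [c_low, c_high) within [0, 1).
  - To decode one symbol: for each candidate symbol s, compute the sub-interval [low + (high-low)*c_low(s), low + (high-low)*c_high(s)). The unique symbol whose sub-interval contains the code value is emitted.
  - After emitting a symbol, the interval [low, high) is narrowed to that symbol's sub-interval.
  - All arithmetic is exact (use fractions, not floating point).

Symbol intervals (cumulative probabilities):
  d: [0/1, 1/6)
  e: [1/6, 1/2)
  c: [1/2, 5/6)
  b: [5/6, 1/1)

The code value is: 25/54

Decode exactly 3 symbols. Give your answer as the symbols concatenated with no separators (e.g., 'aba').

Step 1: interval [0/1, 1/1), width = 1/1 - 0/1 = 1/1
  'd': [0/1 + 1/1*0/1, 0/1 + 1/1*1/6) = [0/1, 1/6)
  'e': [0/1 + 1/1*1/6, 0/1 + 1/1*1/2) = [1/6, 1/2) <- contains code 25/54
  'c': [0/1 + 1/1*1/2, 0/1 + 1/1*5/6) = [1/2, 5/6)
  'b': [0/1 + 1/1*5/6, 0/1 + 1/1*1/1) = [5/6, 1/1)
  emit 'e', narrow to [1/6, 1/2)
Step 2: interval [1/6, 1/2), width = 1/2 - 1/6 = 1/3
  'd': [1/6 + 1/3*0/1, 1/6 + 1/3*1/6) = [1/6, 2/9)
  'e': [1/6 + 1/3*1/6, 1/6 + 1/3*1/2) = [2/9, 1/3)
  'c': [1/6 + 1/3*1/2, 1/6 + 1/3*5/6) = [1/3, 4/9)
  'b': [1/6 + 1/3*5/6, 1/6 + 1/3*1/1) = [4/9, 1/2) <- contains code 25/54
  emit 'b', narrow to [4/9, 1/2)
Step 3: interval [4/9, 1/2), width = 1/2 - 4/9 = 1/18
  'd': [4/9 + 1/18*0/1, 4/9 + 1/18*1/6) = [4/9, 49/108)
  'e': [4/9 + 1/18*1/6, 4/9 + 1/18*1/2) = [49/108, 17/36) <- contains code 25/54
  'c': [4/9 + 1/18*1/2, 4/9 + 1/18*5/6) = [17/36, 53/108)
  'b': [4/9 + 1/18*5/6, 4/9 + 1/18*1/1) = [53/108, 1/2)
  emit 'e', narrow to [49/108, 17/36)

Answer: ebe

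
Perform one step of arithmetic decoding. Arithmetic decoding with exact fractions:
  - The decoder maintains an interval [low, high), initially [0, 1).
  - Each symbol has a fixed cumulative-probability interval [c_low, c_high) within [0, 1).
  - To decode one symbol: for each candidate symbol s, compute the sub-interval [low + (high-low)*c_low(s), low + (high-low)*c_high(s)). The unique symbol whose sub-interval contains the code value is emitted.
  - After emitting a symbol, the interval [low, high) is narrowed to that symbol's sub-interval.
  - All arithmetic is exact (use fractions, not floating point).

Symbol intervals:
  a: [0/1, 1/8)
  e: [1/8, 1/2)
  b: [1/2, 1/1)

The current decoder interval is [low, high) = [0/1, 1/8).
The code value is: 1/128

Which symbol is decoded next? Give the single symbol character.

Interval width = high − low = 1/8 − 0/1 = 1/8
Scaled code = (code − low) / width = (1/128 − 0/1) / 1/8 = 1/16
  a: [0/1, 1/8) ← scaled code falls here ✓
  e: [1/8, 1/2) 
  b: [1/2, 1/1) 

Answer: a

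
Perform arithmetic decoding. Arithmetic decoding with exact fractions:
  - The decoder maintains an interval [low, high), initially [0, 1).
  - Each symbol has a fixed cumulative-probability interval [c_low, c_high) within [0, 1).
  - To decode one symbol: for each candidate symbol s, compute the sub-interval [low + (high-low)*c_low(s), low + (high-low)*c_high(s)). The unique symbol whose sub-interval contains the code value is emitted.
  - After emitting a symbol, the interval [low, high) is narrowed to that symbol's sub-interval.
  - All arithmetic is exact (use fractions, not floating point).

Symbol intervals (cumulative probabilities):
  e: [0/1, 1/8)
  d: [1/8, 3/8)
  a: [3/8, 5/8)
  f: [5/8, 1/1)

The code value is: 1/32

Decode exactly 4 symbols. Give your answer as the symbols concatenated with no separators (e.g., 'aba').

Answer: edaa

Derivation:
Step 1: interval [0/1, 1/1), width = 1/1 - 0/1 = 1/1
  'e': [0/1 + 1/1*0/1, 0/1 + 1/1*1/8) = [0/1, 1/8) <- contains code 1/32
  'd': [0/1 + 1/1*1/8, 0/1 + 1/1*3/8) = [1/8, 3/8)
  'a': [0/1 + 1/1*3/8, 0/1 + 1/1*5/8) = [3/8, 5/8)
  'f': [0/1 + 1/1*5/8, 0/1 + 1/1*1/1) = [5/8, 1/1)
  emit 'e', narrow to [0/1, 1/8)
Step 2: interval [0/1, 1/8), width = 1/8 - 0/1 = 1/8
  'e': [0/1 + 1/8*0/1, 0/1 + 1/8*1/8) = [0/1, 1/64)
  'd': [0/1 + 1/8*1/8, 0/1 + 1/8*3/8) = [1/64, 3/64) <- contains code 1/32
  'a': [0/1 + 1/8*3/8, 0/1 + 1/8*5/8) = [3/64, 5/64)
  'f': [0/1 + 1/8*5/8, 0/1 + 1/8*1/1) = [5/64, 1/8)
  emit 'd', narrow to [1/64, 3/64)
Step 3: interval [1/64, 3/64), width = 3/64 - 1/64 = 1/32
  'e': [1/64 + 1/32*0/1, 1/64 + 1/32*1/8) = [1/64, 5/256)
  'd': [1/64 + 1/32*1/8, 1/64 + 1/32*3/8) = [5/256, 7/256)
  'a': [1/64 + 1/32*3/8, 1/64 + 1/32*5/8) = [7/256, 9/256) <- contains code 1/32
  'f': [1/64 + 1/32*5/8, 1/64 + 1/32*1/1) = [9/256, 3/64)
  emit 'a', narrow to [7/256, 9/256)
Step 4: interval [7/256, 9/256), width = 9/256 - 7/256 = 1/128
  'e': [7/256 + 1/128*0/1, 7/256 + 1/128*1/8) = [7/256, 29/1024)
  'd': [7/256 + 1/128*1/8, 7/256 + 1/128*3/8) = [29/1024, 31/1024)
  'a': [7/256 + 1/128*3/8, 7/256 + 1/128*5/8) = [31/1024, 33/1024) <- contains code 1/32
  'f': [7/256 + 1/128*5/8, 7/256 + 1/128*1/1) = [33/1024, 9/256)
  emit 'a', narrow to [31/1024, 33/1024)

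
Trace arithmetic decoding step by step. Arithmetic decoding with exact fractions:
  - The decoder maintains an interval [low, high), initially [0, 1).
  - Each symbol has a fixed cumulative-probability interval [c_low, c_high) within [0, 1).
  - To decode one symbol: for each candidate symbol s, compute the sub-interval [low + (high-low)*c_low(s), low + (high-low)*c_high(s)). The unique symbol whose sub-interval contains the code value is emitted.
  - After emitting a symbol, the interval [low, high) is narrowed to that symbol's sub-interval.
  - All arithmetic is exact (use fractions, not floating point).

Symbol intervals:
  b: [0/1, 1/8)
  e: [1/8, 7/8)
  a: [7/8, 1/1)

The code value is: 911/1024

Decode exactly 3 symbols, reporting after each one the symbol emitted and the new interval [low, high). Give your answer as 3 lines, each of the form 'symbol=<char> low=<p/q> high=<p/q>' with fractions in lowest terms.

Step 1: interval [0/1, 1/1), width = 1/1 - 0/1 = 1/1
  'b': [0/1 + 1/1*0/1, 0/1 + 1/1*1/8) = [0/1, 1/8)
  'e': [0/1 + 1/1*1/8, 0/1 + 1/1*7/8) = [1/8, 7/8)
  'a': [0/1 + 1/1*7/8, 0/1 + 1/1*1/1) = [7/8, 1/1) <- contains code 911/1024
  emit 'a', narrow to [7/8, 1/1)
Step 2: interval [7/8, 1/1), width = 1/1 - 7/8 = 1/8
  'b': [7/8 + 1/8*0/1, 7/8 + 1/8*1/8) = [7/8, 57/64) <- contains code 911/1024
  'e': [7/8 + 1/8*1/8, 7/8 + 1/8*7/8) = [57/64, 63/64)
  'a': [7/8 + 1/8*7/8, 7/8 + 1/8*1/1) = [63/64, 1/1)
  emit 'b', narrow to [7/8, 57/64)
Step 3: interval [7/8, 57/64), width = 57/64 - 7/8 = 1/64
  'b': [7/8 + 1/64*0/1, 7/8 + 1/64*1/8) = [7/8, 449/512)
  'e': [7/8 + 1/64*1/8, 7/8 + 1/64*7/8) = [449/512, 455/512)
  'a': [7/8 + 1/64*7/8, 7/8 + 1/64*1/1) = [455/512, 57/64) <- contains code 911/1024
  emit 'a', narrow to [455/512, 57/64)

Answer: symbol=a low=7/8 high=1/1
symbol=b low=7/8 high=57/64
symbol=a low=455/512 high=57/64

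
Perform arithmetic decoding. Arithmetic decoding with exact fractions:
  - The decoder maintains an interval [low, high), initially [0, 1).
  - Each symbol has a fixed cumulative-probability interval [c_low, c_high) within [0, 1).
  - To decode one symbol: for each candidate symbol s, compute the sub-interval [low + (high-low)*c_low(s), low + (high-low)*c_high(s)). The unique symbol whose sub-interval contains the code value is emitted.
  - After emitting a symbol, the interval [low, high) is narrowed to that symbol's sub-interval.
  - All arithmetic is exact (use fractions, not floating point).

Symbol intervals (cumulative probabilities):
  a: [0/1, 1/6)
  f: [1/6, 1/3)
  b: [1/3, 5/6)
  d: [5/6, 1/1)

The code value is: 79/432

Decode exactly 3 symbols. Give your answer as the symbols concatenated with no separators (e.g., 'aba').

Answer: fab

Derivation:
Step 1: interval [0/1, 1/1), width = 1/1 - 0/1 = 1/1
  'a': [0/1 + 1/1*0/1, 0/1 + 1/1*1/6) = [0/1, 1/6)
  'f': [0/1 + 1/1*1/6, 0/1 + 1/1*1/3) = [1/6, 1/3) <- contains code 79/432
  'b': [0/1 + 1/1*1/3, 0/1 + 1/1*5/6) = [1/3, 5/6)
  'd': [0/1 + 1/1*5/6, 0/1 + 1/1*1/1) = [5/6, 1/1)
  emit 'f', narrow to [1/6, 1/3)
Step 2: interval [1/6, 1/3), width = 1/3 - 1/6 = 1/6
  'a': [1/6 + 1/6*0/1, 1/6 + 1/6*1/6) = [1/6, 7/36) <- contains code 79/432
  'f': [1/6 + 1/6*1/6, 1/6 + 1/6*1/3) = [7/36, 2/9)
  'b': [1/6 + 1/6*1/3, 1/6 + 1/6*5/6) = [2/9, 11/36)
  'd': [1/6 + 1/6*5/6, 1/6 + 1/6*1/1) = [11/36, 1/3)
  emit 'a', narrow to [1/6, 7/36)
Step 3: interval [1/6, 7/36), width = 7/36 - 1/6 = 1/36
  'a': [1/6 + 1/36*0/1, 1/6 + 1/36*1/6) = [1/6, 37/216)
  'f': [1/6 + 1/36*1/6, 1/6 + 1/36*1/3) = [37/216, 19/108)
  'b': [1/6 + 1/36*1/3, 1/6 + 1/36*5/6) = [19/108, 41/216) <- contains code 79/432
  'd': [1/6 + 1/36*5/6, 1/6 + 1/36*1/1) = [41/216, 7/36)
  emit 'b', narrow to [19/108, 41/216)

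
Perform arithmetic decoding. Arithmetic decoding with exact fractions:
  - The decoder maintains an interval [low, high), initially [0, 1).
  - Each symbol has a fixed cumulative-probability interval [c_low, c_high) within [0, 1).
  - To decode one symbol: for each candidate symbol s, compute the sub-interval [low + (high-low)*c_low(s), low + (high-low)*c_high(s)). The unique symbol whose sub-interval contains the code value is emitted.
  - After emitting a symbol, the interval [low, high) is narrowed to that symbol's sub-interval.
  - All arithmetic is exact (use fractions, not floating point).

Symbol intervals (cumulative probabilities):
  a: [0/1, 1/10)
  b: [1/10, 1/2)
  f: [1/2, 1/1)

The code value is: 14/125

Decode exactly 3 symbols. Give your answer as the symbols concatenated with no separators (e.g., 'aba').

Answer: bab

Derivation:
Step 1: interval [0/1, 1/1), width = 1/1 - 0/1 = 1/1
  'a': [0/1 + 1/1*0/1, 0/1 + 1/1*1/10) = [0/1, 1/10)
  'b': [0/1 + 1/1*1/10, 0/1 + 1/1*1/2) = [1/10, 1/2) <- contains code 14/125
  'f': [0/1 + 1/1*1/2, 0/1 + 1/1*1/1) = [1/2, 1/1)
  emit 'b', narrow to [1/10, 1/2)
Step 2: interval [1/10, 1/2), width = 1/2 - 1/10 = 2/5
  'a': [1/10 + 2/5*0/1, 1/10 + 2/5*1/10) = [1/10, 7/50) <- contains code 14/125
  'b': [1/10 + 2/5*1/10, 1/10 + 2/5*1/2) = [7/50, 3/10)
  'f': [1/10 + 2/5*1/2, 1/10 + 2/5*1/1) = [3/10, 1/2)
  emit 'a', narrow to [1/10, 7/50)
Step 3: interval [1/10, 7/50), width = 7/50 - 1/10 = 1/25
  'a': [1/10 + 1/25*0/1, 1/10 + 1/25*1/10) = [1/10, 13/125)
  'b': [1/10 + 1/25*1/10, 1/10 + 1/25*1/2) = [13/125, 3/25) <- contains code 14/125
  'f': [1/10 + 1/25*1/2, 1/10 + 1/25*1/1) = [3/25, 7/50)
  emit 'b', narrow to [13/125, 3/25)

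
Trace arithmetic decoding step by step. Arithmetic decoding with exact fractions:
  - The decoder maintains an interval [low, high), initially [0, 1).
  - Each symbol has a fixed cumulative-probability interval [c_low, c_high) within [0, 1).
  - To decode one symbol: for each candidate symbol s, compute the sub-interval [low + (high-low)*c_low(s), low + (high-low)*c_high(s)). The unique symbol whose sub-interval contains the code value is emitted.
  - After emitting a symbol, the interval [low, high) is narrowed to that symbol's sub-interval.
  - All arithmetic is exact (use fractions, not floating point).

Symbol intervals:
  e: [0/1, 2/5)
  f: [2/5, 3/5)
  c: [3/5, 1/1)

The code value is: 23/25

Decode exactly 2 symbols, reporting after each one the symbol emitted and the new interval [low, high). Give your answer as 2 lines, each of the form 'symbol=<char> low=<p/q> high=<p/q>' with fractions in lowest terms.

Answer: symbol=c low=3/5 high=1/1
symbol=c low=21/25 high=1/1

Derivation:
Step 1: interval [0/1, 1/1), width = 1/1 - 0/1 = 1/1
  'e': [0/1 + 1/1*0/1, 0/1 + 1/1*2/5) = [0/1, 2/5)
  'f': [0/1 + 1/1*2/5, 0/1 + 1/1*3/5) = [2/5, 3/5)
  'c': [0/1 + 1/1*3/5, 0/1 + 1/1*1/1) = [3/5, 1/1) <- contains code 23/25
  emit 'c', narrow to [3/5, 1/1)
Step 2: interval [3/5, 1/1), width = 1/1 - 3/5 = 2/5
  'e': [3/5 + 2/5*0/1, 3/5 + 2/5*2/5) = [3/5, 19/25)
  'f': [3/5 + 2/5*2/5, 3/5 + 2/5*3/5) = [19/25, 21/25)
  'c': [3/5 + 2/5*3/5, 3/5 + 2/5*1/1) = [21/25, 1/1) <- contains code 23/25
  emit 'c', narrow to [21/25, 1/1)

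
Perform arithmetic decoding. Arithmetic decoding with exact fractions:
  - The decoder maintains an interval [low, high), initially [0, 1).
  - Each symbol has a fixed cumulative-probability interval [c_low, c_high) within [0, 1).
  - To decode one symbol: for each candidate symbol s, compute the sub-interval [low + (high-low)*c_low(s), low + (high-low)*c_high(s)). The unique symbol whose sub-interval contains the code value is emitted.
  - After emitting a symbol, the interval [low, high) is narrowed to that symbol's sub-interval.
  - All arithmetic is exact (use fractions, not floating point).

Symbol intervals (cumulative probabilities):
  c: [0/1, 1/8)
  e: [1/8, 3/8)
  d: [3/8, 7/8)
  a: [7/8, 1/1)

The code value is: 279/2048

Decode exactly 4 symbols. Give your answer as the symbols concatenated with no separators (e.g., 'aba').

Step 1: interval [0/1, 1/1), width = 1/1 - 0/1 = 1/1
  'c': [0/1 + 1/1*0/1, 0/1 + 1/1*1/8) = [0/1, 1/8)
  'e': [0/1 + 1/1*1/8, 0/1 + 1/1*3/8) = [1/8, 3/8) <- contains code 279/2048
  'd': [0/1 + 1/1*3/8, 0/1 + 1/1*7/8) = [3/8, 7/8)
  'a': [0/1 + 1/1*7/8, 0/1 + 1/1*1/1) = [7/8, 1/1)
  emit 'e', narrow to [1/8, 3/8)
Step 2: interval [1/8, 3/8), width = 3/8 - 1/8 = 1/4
  'c': [1/8 + 1/4*0/1, 1/8 + 1/4*1/8) = [1/8, 5/32) <- contains code 279/2048
  'e': [1/8 + 1/4*1/8, 1/8 + 1/4*3/8) = [5/32, 7/32)
  'd': [1/8 + 1/4*3/8, 1/8 + 1/4*7/8) = [7/32, 11/32)
  'a': [1/8 + 1/4*7/8, 1/8 + 1/4*1/1) = [11/32, 3/8)
  emit 'c', narrow to [1/8, 5/32)
Step 3: interval [1/8, 5/32), width = 5/32 - 1/8 = 1/32
  'c': [1/8 + 1/32*0/1, 1/8 + 1/32*1/8) = [1/8, 33/256)
  'e': [1/8 + 1/32*1/8, 1/8 + 1/32*3/8) = [33/256, 35/256) <- contains code 279/2048
  'd': [1/8 + 1/32*3/8, 1/8 + 1/32*7/8) = [35/256, 39/256)
  'a': [1/8 + 1/32*7/8, 1/8 + 1/32*1/1) = [39/256, 5/32)
  emit 'e', narrow to [33/256, 35/256)
Step 4: interval [33/256, 35/256), width = 35/256 - 33/256 = 1/128
  'c': [33/256 + 1/128*0/1, 33/256 + 1/128*1/8) = [33/256, 133/1024)
  'e': [33/256 + 1/128*1/8, 33/256 + 1/128*3/8) = [133/1024, 135/1024)
  'd': [33/256 + 1/128*3/8, 33/256 + 1/128*7/8) = [135/1024, 139/1024)
  'a': [33/256 + 1/128*7/8, 33/256 + 1/128*1/1) = [139/1024, 35/256) <- contains code 279/2048
  emit 'a', narrow to [139/1024, 35/256)

Answer: ecea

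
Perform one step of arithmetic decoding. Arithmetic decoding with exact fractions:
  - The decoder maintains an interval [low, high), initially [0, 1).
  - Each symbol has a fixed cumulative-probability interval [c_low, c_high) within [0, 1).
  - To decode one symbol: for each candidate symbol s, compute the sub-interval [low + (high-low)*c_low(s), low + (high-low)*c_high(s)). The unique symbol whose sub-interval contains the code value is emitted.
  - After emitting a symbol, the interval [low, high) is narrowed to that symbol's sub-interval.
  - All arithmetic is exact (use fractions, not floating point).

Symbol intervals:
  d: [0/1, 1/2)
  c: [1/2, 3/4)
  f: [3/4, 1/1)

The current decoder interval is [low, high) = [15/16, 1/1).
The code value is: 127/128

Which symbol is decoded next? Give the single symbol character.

Answer: f

Derivation:
Interval width = high − low = 1/1 − 15/16 = 1/16
Scaled code = (code − low) / width = (127/128 − 15/16) / 1/16 = 7/8
  d: [0/1, 1/2) 
  c: [1/2, 3/4) 
  f: [3/4, 1/1) ← scaled code falls here ✓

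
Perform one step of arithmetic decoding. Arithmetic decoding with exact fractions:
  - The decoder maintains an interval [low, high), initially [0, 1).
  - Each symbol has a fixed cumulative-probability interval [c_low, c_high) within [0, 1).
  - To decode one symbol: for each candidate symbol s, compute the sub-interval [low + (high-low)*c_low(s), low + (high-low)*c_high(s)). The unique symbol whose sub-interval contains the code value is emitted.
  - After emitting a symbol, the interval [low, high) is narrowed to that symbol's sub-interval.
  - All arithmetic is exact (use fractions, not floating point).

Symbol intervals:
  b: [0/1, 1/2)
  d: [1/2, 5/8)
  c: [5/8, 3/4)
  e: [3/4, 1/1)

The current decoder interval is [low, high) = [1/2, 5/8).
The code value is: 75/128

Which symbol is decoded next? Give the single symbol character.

Interval width = high − low = 5/8 − 1/2 = 1/8
Scaled code = (code − low) / width = (75/128 − 1/2) / 1/8 = 11/16
  b: [0/1, 1/2) 
  d: [1/2, 5/8) 
  c: [5/8, 3/4) ← scaled code falls here ✓
  e: [3/4, 1/1) 

Answer: c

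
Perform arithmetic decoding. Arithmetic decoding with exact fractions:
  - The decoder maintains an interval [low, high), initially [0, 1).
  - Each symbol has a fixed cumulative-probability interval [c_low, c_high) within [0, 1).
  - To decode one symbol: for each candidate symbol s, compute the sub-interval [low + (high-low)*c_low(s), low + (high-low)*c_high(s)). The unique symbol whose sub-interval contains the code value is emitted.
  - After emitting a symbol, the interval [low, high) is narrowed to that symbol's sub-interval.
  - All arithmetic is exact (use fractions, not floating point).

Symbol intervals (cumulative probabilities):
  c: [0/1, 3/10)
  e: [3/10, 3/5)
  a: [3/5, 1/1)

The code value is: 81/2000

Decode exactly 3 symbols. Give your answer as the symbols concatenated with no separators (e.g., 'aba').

Step 1: interval [0/1, 1/1), width = 1/1 - 0/1 = 1/1
  'c': [0/1 + 1/1*0/1, 0/1 + 1/1*3/10) = [0/1, 3/10) <- contains code 81/2000
  'e': [0/1 + 1/1*3/10, 0/1 + 1/1*3/5) = [3/10, 3/5)
  'a': [0/1 + 1/1*3/5, 0/1 + 1/1*1/1) = [3/5, 1/1)
  emit 'c', narrow to [0/1, 3/10)
Step 2: interval [0/1, 3/10), width = 3/10 - 0/1 = 3/10
  'c': [0/1 + 3/10*0/1, 0/1 + 3/10*3/10) = [0/1, 9/100) <- contains code 81/2000
  'e': [0/1 + 3/10*3/10, 0/1 + 3/10*3/5) = [9/100, 9/50)
  'a': [0/1 + 3/10*3/5, 0/1 + 3/10*1/1) = [9/50, 3/10)
  emit 'c', narrow to [0/1, 9/100)
Step 3: interval [0/1, 9/100), width = 9/100 - 0/1 = 9/100
  'c': [0/1 + 9/100*0/1, 0/1 + 9/100*3/10) = [0/1, 27/1000)
  'e': [0/1 + 9/100*3/10, 0/1 + 9/100*3/5) = [27/1000, 27/500) <- contains code 81/2000
  'a': [0/1 + 9/100*3/5, 0/1 + 9/100*1/1) = [27/500, 9/100)
  emit 'e', narrow to [27/1000, 27/500)

Answer: cce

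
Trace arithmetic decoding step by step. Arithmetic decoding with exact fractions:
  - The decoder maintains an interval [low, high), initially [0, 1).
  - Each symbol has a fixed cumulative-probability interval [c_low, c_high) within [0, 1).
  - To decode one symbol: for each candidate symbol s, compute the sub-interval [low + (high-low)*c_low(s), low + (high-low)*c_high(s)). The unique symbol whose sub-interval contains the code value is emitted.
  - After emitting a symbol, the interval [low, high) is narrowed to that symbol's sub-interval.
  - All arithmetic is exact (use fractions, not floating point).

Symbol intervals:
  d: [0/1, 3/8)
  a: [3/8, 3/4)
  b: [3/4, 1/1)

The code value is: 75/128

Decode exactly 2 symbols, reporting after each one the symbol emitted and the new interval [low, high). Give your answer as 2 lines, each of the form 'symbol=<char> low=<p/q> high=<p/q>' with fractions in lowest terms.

Step 1: interval [0/1, 1/1), width = 1/1 - 0/1 = 1/1
  'd': [0/1 + 1/1*0/1, 0/1 + 1/1*3/8) = [0/1, 3/8)
  'a': [0/1 + 1/1*3/8, 0/1 + 1/1*3/4) = [3/8, 3/4) <- contains code 75/128
  'b': [0/1 + 1/1*3/4, 0/1 + 1/1*1/1) = [3/4, 1/1)
  emit 'a', narrow to [3/8, 3/4)
Step 2: interval [3/8, 3/4), width = 3/4 - 3/8 = 3/8
  'd': [3/8 + 3/8*0/1, 3/8 + 3/8*3/8) = [3/8, 33/64)
  'a': [3/8 + 3/8*3/8, 3/8 + 3/8*3/4) = [33/64, 21/32) <- contains code 75/128
  'b': [3/8 + 3/8*3/4, 3/8 + 3/8*1/1) = [21/32, 3/4)
  emit 'a', narrow to [33/64, 21/32)

Answer: symbol=a low=3/8 high=3/4
symbol=a low=33/64 high=21/32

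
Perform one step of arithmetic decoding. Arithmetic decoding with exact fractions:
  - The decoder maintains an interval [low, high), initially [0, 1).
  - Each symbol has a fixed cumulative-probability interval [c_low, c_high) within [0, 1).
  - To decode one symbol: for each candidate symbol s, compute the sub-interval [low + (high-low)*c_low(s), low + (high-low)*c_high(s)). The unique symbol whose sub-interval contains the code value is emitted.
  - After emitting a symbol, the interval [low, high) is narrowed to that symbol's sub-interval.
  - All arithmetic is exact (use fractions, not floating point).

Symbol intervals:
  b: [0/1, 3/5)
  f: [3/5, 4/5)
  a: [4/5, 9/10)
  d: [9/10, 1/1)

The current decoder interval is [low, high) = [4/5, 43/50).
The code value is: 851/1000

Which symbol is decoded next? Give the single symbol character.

Answer: a

Derivation:
Interval width = high − low = 43/50 − 4/5 = 3/50
Scaled code = (code − low) / width = (851/1000 − 4/5) / 3/50 = 17/20
  b: [0/1, 3/5) 
  f: [3/5, 4/5) 
  a: [4/5, 9/10) ← scaled code falls here ✓
  d: [9/10, 1/1) 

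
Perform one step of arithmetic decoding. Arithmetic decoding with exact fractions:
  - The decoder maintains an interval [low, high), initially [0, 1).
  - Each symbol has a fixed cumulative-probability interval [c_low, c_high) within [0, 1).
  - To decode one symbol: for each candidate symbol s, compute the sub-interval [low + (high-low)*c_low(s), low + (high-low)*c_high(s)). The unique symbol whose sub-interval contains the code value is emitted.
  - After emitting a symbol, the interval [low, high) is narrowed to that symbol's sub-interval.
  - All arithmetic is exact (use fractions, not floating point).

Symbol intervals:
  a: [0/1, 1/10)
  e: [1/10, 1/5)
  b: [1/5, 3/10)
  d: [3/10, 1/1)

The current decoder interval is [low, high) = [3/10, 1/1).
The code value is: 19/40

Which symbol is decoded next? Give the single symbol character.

Answer: b

Derivation:
Interval width = high − low = 1/1 − 3/10 = 7/10
Scaled code = (code − low) / width = (19/40 − 3/10) / 7/10 = 1/4
  a: [0/1, 1/10) 
  e: [1/10, 1/5) 
  b: [1/5, 3/10) ← scaled code falls here ✓
  d: [3/10, 1/1) 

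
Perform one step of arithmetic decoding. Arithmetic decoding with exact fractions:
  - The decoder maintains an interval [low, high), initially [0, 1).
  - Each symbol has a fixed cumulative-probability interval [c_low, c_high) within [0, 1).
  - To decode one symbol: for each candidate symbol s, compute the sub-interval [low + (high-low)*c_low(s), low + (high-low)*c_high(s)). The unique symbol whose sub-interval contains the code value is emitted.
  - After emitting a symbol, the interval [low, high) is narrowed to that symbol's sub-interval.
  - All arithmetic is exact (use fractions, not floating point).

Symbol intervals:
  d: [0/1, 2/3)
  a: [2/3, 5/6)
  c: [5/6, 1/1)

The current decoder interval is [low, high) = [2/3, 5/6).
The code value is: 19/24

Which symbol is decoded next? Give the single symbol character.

Answer: a

Derivation:
Interval width = high − low = 5/6 − 2/3 = 1/6
Scaled code = (code − low) / width = (19/24 − 2/3) / 1/6 = 3/4
  d: [0/1, 2/3) 
  a: [2/3, 5/6) ← scaled code falls here ✓
  c: [5/6, 1/1) 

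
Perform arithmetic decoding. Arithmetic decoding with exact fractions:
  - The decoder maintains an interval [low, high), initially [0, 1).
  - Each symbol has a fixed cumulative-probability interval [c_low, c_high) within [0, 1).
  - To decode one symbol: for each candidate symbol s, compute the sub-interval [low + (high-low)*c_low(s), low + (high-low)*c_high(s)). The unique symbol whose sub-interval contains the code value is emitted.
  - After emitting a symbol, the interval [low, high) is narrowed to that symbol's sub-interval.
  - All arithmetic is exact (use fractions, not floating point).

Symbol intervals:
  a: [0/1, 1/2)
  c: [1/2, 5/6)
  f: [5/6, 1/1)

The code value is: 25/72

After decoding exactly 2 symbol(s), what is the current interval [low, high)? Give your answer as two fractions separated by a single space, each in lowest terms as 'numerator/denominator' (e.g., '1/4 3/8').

Step 1: interval [0/1, 1/1), width = 1/1 - 0/1 = 1/1
  'a': [0/1 + 1/1*0/1, 0/1 + 1/1*1/2) = [0/1, 1/2) <- contains code 25/72
  'c': [0/1 + 1/1*1/2, 0/1 + 1/1*5/6) = [1/2, 5/6)
  'f': [0/1 + 1/1*5/6, 0/1 + 1/1*1/1) = [5/6, 1/1)
  emit 'a', narrow to [0/1, 1/2)
Step 2: interval [0/1, 1/2), width = 1/2 - 0/1 = 1/2
  'a': [0/1 + 1/2*0/1, 0/1 + 1/2*1/2) = [0/1, 1/4)
  'c': [0/1 + 1/2*1/2, 0/1 + 1/2*5/6) = [1/4, 5/12) <- contains code 25/72
  'f': [0/1 + 1/2*5/6, 0/1 + 1/2*1/1) = [5/12, 1/2)
  emit 'c', narrow to [1/4, 5/12)

Answer: 1/4 5/12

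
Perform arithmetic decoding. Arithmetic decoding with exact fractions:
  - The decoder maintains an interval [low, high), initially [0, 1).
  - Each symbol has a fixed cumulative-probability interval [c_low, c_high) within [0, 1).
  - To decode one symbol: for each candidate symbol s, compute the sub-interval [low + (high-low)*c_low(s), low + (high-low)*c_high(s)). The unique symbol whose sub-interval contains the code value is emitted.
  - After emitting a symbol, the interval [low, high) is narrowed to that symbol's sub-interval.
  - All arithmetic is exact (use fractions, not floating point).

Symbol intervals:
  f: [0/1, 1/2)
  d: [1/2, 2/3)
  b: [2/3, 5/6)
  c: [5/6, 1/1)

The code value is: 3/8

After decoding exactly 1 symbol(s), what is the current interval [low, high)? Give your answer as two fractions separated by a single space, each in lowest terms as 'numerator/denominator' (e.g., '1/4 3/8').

Answer: 0/1 1/2

Derivation:
Step 1: interval [0/1, 1/1), width = 1/1 - 0/1 = 1/1
  'f': [0/1 + 1/1*0/1, 0/1 + 1/1*1/2) = [0/1, 1/2) <- contains code 3/8
  'd': [0/1 + 1/1*1/2, 0/1 + 1/1*2/3) = [1/2, 2/3)
  'b': [0/1 + 1/1*2/3, 0/1 + 1/1*5/6) = [2/3, 5/6)
  'c': [0/1 + 1/1*5/6, 0/1 + 1/1*1/1) = [5/6, 1/1)
  emit 'f', narrow to [0/1, 1/2)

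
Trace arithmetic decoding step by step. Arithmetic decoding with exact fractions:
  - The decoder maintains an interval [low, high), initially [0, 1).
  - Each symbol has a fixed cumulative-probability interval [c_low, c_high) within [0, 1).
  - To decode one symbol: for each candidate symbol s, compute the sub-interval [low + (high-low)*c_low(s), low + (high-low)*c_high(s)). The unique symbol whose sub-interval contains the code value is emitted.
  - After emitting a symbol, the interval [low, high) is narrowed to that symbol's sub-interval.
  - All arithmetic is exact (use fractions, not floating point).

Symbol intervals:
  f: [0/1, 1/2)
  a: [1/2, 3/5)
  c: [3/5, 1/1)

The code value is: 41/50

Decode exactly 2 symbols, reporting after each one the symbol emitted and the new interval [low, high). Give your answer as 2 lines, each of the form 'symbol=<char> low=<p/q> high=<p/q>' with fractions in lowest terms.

Step 1: interval [0/1, 1/1), width = 1/1 - 0/1 = 1/1
  'f': [0/1 + 1/1*0/1, 0/1 + 1/1*1/2) = [0/1, 1/2)
  'a': [0/1 + 1/1*1/2, 0/1 + 1/1*3/5) = [1/2, 3/5)
  'c': [0/1 + 1/1*3/5, 0/1 + 1/1*1/1) = [3/5, 1/1) <- contains code 41/50
  emit 'c', narrow to [3/5, 1/1)
Step 2: interval [3/5, 1/1), width = 1/1 - 3/5 = 2/5
  'f': [3/5 + 2/5*0/1, 3/5 + 2/5*1/2) = [3/5, 4/5)
  'a': [3/5 + 2/5*1/2, 3/5 + 2/5*3/5) = [4/5, 21/25) <- contains code 41/50
  'c': [3/5 + 2/5*3/5, 3/5 + 2/5*1/1) = [21/25, 1/1)
  emit 'a', narrow to [4/5, 21/25)

Answer: symbol=c low=3/5 high=1/1
symbol=a low=4/5 high=21/25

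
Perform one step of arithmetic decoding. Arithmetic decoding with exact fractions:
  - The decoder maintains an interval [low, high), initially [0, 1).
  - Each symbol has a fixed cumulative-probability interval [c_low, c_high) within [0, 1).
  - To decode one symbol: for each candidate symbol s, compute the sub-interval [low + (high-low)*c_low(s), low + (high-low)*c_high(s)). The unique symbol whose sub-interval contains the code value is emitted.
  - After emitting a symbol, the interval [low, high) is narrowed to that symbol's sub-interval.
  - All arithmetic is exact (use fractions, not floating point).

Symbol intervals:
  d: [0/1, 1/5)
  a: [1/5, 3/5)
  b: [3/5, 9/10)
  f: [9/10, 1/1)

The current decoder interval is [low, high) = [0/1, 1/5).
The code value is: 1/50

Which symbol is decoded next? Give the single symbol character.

Interval width = high − low = 1/5 − 0/1 = 1/5
Scaled code = (code − low) / width = (1/50 − 0/1) / 1/5 = 1/10
  d: [0/1, 1/5) ← scaled code falls here ✓
  a: [1/5, 3/5) 
  b: [3/5, 9/10) 
  f: [9/10, 1/1) 

Answer: d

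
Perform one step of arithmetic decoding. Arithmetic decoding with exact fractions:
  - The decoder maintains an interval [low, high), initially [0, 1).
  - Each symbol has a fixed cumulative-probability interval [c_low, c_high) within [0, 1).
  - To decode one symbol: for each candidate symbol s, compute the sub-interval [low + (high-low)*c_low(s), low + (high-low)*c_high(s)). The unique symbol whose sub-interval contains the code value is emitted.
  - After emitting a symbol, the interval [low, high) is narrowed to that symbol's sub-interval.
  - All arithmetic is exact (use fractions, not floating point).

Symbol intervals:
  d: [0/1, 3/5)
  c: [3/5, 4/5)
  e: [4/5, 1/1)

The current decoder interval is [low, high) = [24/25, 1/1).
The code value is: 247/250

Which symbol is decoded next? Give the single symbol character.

Interval width = high − low = 1/1 − 24/25 = 1/25
Scaled code = (code − low) / width = (247/250 − 24/25) / 1/25 = 7/10
  d: [0/1, 3/5) 
  c: [3/5, 4/5) ← scaled code falls here ✓
  e: [4/5, 1/1) 

Answer: c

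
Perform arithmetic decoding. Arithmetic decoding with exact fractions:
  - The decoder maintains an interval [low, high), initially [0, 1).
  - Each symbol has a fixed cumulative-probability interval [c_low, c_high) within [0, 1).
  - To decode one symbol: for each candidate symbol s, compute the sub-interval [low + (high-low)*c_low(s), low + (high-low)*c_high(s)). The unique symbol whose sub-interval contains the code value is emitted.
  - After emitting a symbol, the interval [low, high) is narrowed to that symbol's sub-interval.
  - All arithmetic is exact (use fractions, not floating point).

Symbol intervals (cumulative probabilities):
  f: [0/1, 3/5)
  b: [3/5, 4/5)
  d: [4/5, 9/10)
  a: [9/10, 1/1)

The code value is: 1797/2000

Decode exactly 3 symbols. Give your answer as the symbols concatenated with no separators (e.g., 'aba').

Answer: dad

Derivation:
Step 1: interval [0/1, 1/1), width = 1/1 - 0/1 = 1/1
  'f': [0/1 + 1/1*0/1, 0/1 + 1/1*3/5) = [0/1, 3/5)
  'b': [0/1 + 1/1*3/5, 0/1 + 1/1*4/5) = [3/5, 4/5)
  'd': [0/1 + 1/1*4/5, 0/1 + 1/1*9/10) = [4/5, 9/10) <- contains code 1797/2000
  'a': [0/1 + 1/1*9/10, 0/1 + 1/1*1/1) = [9/10, 1/1)
  emit 'd', narrow to [4/5, 9/10)
Step 2: interval [4/5, 9/10), width = 9/10 - 4/5 = 1/10
  'f': [4/5 + 1/10*0/1, 4/5 + 1/10*3/5) = [4/5, 43/50)
  'b': [4/5 + 1/10*3/5, 4/5 + 1/10*4/5) = [43/50, 22/25)
  'd': [4/5 + 1/10*4/5, 4/5 + 1/10*9/10) = [22/25, 89/100)
  'a': [4/5 + 1/10*9/10, 4/5 + 1/10*1/1) = [89/100, 9/10) <- contains code 1797/2000
  emit 'a', narrow to [89/100, 9/10)
Step 3: interval [89/100, 9/10), width = 9/10 - 89/100 = 1/100
  'f': [89/100 + 1/100*0/1, 89/100 + 1/100*3/5) = [89/100, 112/125)
  'b': [89/100 + 1/100*3/5, 89/100 + 1/100*4/5) = [112/125, 449/500)
  'd': [89/100 + 1/100*4/5, 89/100 + 1/100*9/10) = [449/500, 899/1000) <- contains code 1797/2000
  'a': [89/100 + 1/100*9/10, 89/100 + 1/100*1/1) = [899/1000, 9/10)
  emit 'd', narrow to [449/500, 899/1000)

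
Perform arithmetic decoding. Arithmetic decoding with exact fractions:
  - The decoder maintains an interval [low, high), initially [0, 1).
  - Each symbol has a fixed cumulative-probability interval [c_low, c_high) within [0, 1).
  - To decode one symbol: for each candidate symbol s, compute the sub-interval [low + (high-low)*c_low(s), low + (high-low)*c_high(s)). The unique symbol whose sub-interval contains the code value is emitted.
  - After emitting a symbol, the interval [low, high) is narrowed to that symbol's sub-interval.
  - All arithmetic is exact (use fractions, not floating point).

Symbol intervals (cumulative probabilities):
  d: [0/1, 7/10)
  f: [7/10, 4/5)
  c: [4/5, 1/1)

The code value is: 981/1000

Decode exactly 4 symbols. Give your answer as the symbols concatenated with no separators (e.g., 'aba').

Answer: ccdf

Derivation:
Step 1: interval [0/1, 1/1), width = 1/1 - 0/1 = 1/1
  'd': [0/1 + 1/1*0/1, 0/1 + 1/1*7/10) = [0/1, 7/10)
  'f': [0/1 + 1/1*7/10, 0/1 + 1/1*4/5) = [7/10, 4/5)
  'c': [0/1 + 1/1*4/5, 0/1 + 1/1*1/1) = [4/5, 1/1) <- contains code 981/1000
  emit 'c', narrow to [4/5, 1/1)
Step 2: interval [4/5, 1/1), width = 1/1 - 4/5 = 1/5
  'd': [4/5 + 1/5*0/1, 4/5 + 1/5*7/10) = [4/5, 47/50)
  'f': [4/5 + 1/5*7/10, 4/5 + 1/5*4/5) = [47/50, 24/25)
  'c': [4/5 + 1/5*4/5, 4/5 + 1/5*1/1) = [24/25, 1/1) <- contains code 981/1000
  emit 'c', narrow to [24/25, 1/1)
Step 3: interval [24/25, 1/1), width = 1/1 - 24/25 = 1/25
  'd': [24/25 + 1/25*0/1, 24/25 + 1/25*7/10) = [24/25, 247/250) <- contains code 981/1000
  'f': [24/25 + 1/25*7/10, 24/25 + 1/25*4/5) = [247/250, 124/125)
  'c': [24/25 + 1/25*4/5, 24/25 + 1/25*1/1) = [124/125, 1/1)
  emit 'd', narrow to [24/25, 247/250)
Step 4: interval [24/25, 247/250), width = 247/250 - 24/25 = 7/250
  'd': [24/25 + 7/250*0/1, 24/25 + 7/250*7/10) = [24/25, 2449/2500)
  'f': [24/25 + 7/250*7/10, 24/25 + 7/250*4/5) = [2449/2500, 614/625) <- contains code 981/1000
  'c': [24/25 + 7/250*4/5, 24/25 + 7/250*1/1) = [614/625, 247/250)
  emit 'f', narrow to [2449/2500, 614/625)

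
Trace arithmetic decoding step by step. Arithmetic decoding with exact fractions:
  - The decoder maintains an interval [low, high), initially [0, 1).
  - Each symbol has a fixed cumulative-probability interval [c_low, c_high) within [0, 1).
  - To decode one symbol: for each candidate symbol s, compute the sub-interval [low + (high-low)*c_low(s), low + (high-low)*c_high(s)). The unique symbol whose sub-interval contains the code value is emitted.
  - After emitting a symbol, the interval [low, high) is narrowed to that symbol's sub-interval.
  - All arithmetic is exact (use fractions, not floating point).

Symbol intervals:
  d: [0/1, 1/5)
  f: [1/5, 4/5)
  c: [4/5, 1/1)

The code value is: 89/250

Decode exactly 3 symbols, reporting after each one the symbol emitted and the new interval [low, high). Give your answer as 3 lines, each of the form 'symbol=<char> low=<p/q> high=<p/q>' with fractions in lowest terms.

Step 1: interval [0/1, 1/1), width = 1/1 - 0/1 = 1/1
  'd': [0/1 + 1/1*0/1, 0/1 + 1/1*1/5) = [0/1, 1/5)
  'f': [0/1 + 1/1*1/5, 0/1 + 1/1*4/5) = [1/5, 4/5) <- contains code 89/250
  'c': [0/1 + 1/1*4/5, 0/1 + 1/1*1/1) = [4/5, 1/1)
  emit 'f', narrow to [1/5, 4/5)
Step 2: interval [1/5, 4/5), width = 4/5 - 1/5 = 3/5
  'd': [1/5 + 3/5*0/1, 1/5 + 3/5*1/5) = [1/5, 8/25)
  'f': [1/5 + 3/5*1/5, 1/5 + 3/5*4/5) = [8/25, 17/25) <- contains code 89/250
  'c': [1/5 + 3/5*4/5, 1/5 + 3/5*1/1) = [17/25, 4/5)
  emit 'f', narrow to [8/25, 17/25)
Step 3: interval [8/25, 17/25), width = 17/25 - 8/25 = 9/25
  'd': [8/25 + 9/25*0/1, 8/25 + 9/25*1/5) = [8/25, 49/125) <- contains code 89/250
  'f': [8/25 + 9/25*1/5, 8/25 + 9/25*4/5) = [49/125, 76/125)
  'c': [8/25 + 9/25*4/5, 8/25 + 9/25*1/1) = [76/125, 17/25)
  emit 'd', narrow to [8/25, 49/125)

Answer: symbol=f low=1/5 high=4/5
symbol=f low=8/25 high=17/25
symbol=d low=8/25 high=49/125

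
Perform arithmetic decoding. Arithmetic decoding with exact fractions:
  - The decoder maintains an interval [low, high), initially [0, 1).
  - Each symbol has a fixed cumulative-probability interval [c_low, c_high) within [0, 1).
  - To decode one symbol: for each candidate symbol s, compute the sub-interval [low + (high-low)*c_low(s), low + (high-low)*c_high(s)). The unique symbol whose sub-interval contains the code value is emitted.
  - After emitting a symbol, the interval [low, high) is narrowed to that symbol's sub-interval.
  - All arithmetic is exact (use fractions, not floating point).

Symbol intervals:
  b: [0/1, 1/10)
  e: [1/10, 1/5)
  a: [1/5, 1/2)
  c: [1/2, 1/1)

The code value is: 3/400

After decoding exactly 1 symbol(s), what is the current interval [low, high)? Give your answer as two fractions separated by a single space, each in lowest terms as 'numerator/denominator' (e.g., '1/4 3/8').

Answer: 0/1 1/10

Derivation:
Step 1: interval [0/1, 1/1), width = 1/1 - 0/1 = 1/1
  'b': [0/1 + 1/1*0/1, 0/1 + 1/1*1/10) = [0/1, 1/10) <- contains code 3/400
  'e': [0/1 + 1/1*1/10, 0/1 + 1/1*1/5) = [1/10, 1/5)
  'a': [0/1 + 1/1*1/5, 0/1 + 1/1*1/2) = [1/5, 1/2)
  'c': [0/1 + 1/1*1/2, 0/1 + 1/1*1/1) = [1/2, 1/1)
  emit 'b', narrow to [0/1, 1/10)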